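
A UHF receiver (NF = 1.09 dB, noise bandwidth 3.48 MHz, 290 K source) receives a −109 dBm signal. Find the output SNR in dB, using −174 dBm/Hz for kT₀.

−1.5 dB

Noise floor: N = −174 + 10 log₁₀(B) + NF
10 log₁₀(3.48×10⁶) = 65.42 dB
N = −174 + 65.42 + 1.09 = −107.49 dBm
SNR = P_sig − N = −109 − (−107.49) = −1.51 dB → −1.5 dB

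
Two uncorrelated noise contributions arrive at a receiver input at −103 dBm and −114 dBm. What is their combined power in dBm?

−102.7 dBm

Convert to linear, add, convert back:
P₁ = 5.01×10⁻¹⁴ W, P₂ = 3.98×10⁻¹⁵ W
P_tot = 5.41×10⁻¹⁴ W → 10 log₁₀(P_tot / 10⁻³) = −102.7 dBm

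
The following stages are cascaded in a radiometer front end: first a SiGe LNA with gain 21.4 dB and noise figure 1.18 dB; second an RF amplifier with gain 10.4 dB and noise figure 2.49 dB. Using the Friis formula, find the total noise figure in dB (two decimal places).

Convert to linear (a loss of L dB is a gain of −L dB): F_i = 10^(NF_i/10), G_i = 10^(G_i,dB/10)
  Stage 1: F_1 = 10^(1.18/10) = 1.312, G_1 = 10^(21.4/10) = 138.0
  Stage 2: F_2 = 10^(2.49/10) = 1.774, G_2 = 10^(10.4/10) = 10.96
Friis cascade:
  F = 1.312 + (1.774 − 1)/138.0 = 1.318
NF = 10 log₁₀(1.318) = 1.20 dB

1.20 dB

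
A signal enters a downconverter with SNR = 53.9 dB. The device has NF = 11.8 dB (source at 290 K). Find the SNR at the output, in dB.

42.1 dB

By definition F = SNR_in/SNR_out, so in dB: SNR_out = SNR_in − NF
SNR_out = 53.9 − 11.8 = 42.1 dB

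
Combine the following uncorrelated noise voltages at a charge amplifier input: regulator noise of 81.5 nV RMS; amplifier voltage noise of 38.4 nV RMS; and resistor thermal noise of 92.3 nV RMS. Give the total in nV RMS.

129 nV

Uncorrelated sources add in power (mean-square): V_tot = √(ΣV_i²)
V_tot = √[(8.15×10⁻⁸)² + (3.84×10⁻⁸)² + (9.23×10⁻⁸)²] = 1.29×10⁻⁷ V = 129 nV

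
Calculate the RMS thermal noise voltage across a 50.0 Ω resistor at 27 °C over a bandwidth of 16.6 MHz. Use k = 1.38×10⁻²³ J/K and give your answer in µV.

3.71 µV

T = 27 °C + 273.15 = 300.15 K
V_n = √(4kTRB)
4kTRB = 4 × 1.38×10⁻²³ × 300.15 × 5.00×10¹ × 1.66×10⁷ = 1.38×10⁻¹¹ V²
V_n = √(1.38×10⁻¹¹) = 3.71×10⁻⁶ V = 3.71 µV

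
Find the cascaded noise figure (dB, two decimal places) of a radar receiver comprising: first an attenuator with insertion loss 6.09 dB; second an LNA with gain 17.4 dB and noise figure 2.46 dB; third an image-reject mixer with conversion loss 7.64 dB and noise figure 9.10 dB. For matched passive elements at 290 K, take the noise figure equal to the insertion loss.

Convert to linear (a loss of L dB is a gain of −L dB): F_i = 10^(NF_i/10), G_i = 10^(G_i,dB/10)
  Stage 1: F_1 = 10^(6.09/10) = 4.064, G_1 = 10^(−6.09/10) = 0.2460
  Stage 2: F_2 = 10^(2.46/10) = 1.762, G_2 = 10^(17.4/10) = 54.95
  Stage 3: F_3 = 10^(9.10/10) = 8.128, G_3 = 10^(−7.64/10) = 0.1722
Friis cascade:
  F = 4.064 + (1.762 − 1)/0.2460 + (8.128 − 1)/13.52 = 7.689
NF = 10 log₁₀(7.689) = 8.86 dB

8.86 dB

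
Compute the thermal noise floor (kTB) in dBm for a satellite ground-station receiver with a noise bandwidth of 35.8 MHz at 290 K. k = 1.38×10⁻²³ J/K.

−98.4 dBm

P_n = kTB = 1.38×10⁻²³ × 290 × 3.58×10⁷ = 1.43×10⁻¹³ W
In dBm: 10 log₁₀(1.43×10⁻¹³ / 10⁻³) = −98.4 dBm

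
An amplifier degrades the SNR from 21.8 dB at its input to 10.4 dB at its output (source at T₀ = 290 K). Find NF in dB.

11.4 dB

NF (dB) = SNR_in(dB) − SNR_out(dB) when the source is at T₀
NF = 21.8 − 10.4 = 11.4 dB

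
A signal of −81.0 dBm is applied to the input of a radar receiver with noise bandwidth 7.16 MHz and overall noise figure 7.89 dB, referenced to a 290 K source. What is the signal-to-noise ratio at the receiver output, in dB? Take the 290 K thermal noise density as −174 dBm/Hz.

Noise floor: N = −174 + 10 log₁₀(B) + NF
10 log₁₀(7.16×10⁶) = 68.55 dB
N = −174 + 68.55 + 7.89 = −97.56 dBm
SNR = P_sig − N = −81.0 − (−97.56) = 16.56 dB → 16.6 dB

16.6 dB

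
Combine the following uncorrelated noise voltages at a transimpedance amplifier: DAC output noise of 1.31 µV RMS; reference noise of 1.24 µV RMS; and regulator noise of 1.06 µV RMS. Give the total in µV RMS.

2.09 µV

Uncorrelated sources add in power (mean-square): V_tot = √(ΣV_i²)
V_tot = √[(1.31×10⁻⁶)² + (1.24×10⁻⁶)² + (1.06×10⁻⁶)²] = 2.09×10⁻⁶ V = 2.09 µV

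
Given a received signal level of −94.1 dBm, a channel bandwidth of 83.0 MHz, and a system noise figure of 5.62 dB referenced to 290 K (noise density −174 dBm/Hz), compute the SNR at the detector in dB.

−4.9 dB

Noise floor: N = −174 + 10 log₁₀(B) + NF
10 log₁₀(8.30×10⁷) = 79.19 dB
N = −174 + 79.19 + 5.62 = −89.19 dBm
SNR = P_sig − N = −94.1 − (−89.19) = −4.91 dB → −4.9 dB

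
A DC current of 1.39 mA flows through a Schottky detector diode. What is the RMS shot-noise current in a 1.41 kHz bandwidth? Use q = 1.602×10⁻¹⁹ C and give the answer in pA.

I_n = √(2qI·B)
2qI·B = 2 × 1.602×10⁻¹⁹ × 1.39×10⁻³ × 1.41×10³ = 6.28×10⁻¹⁹ A²
I_n = √(6.28×10⁻¹⁹) = 7.92×10⁻¹⁰ A = 792 pA

792 pA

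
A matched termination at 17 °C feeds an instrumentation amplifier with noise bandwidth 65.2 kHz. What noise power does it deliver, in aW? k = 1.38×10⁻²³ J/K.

T = 17 °C + 273.15 = 290.15 K
P_n = kTB = 1.38×10⁻²³ × 290.15 × 6.52×10⁴ = 2.61×10⁻¹⁶ W = 261 aW

261 aW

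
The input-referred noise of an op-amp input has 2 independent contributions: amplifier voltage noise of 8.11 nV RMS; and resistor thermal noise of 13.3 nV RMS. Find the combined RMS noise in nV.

15.6 nV

Uncorrelated sources add in power (mean-square): V_tot = √(ΣV_i²)
V_tot = √[(8.11×10⁻⁹)² + (1.33×10⁻⁸)²] = 1.56×10⁻⁸ V = 15.6 nV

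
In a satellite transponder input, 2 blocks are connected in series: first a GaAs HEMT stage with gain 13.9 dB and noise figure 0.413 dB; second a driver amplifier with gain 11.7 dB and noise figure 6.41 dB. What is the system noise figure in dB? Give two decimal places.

0.92 dB

Convert to linear (a loss of L dB is a gain of −L dB): F_i = 10^(NF_i/10), G_i = 10^(G_i,dB/10)
  Stage 1: F_1 = 10^(0.413/10) = 1.100, G_1 = 10^(13.9/10) = 24.55
  Stage 2: F_2 = 10^(6.41/10) = 4.375, G_2 = 10^(11.7/10) = 14.79
Friis cascade:
  F = 1.100 + (4.375 − 1)/24.55 = 1.237
NF = 10 log₁₀(1.237) = 0.92 dB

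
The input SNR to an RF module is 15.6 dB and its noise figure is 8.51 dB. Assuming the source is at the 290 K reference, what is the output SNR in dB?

By definition F = SNR_in/SNR_out, so in dB: SNR_out = SNR_in − NF
SNR_out = 15.6 − 8.51 = 7.09 dB

7.09 dB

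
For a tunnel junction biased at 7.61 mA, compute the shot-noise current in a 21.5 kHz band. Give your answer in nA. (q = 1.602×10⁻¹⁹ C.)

I_n = √(2qI·B)
2qI·B = 2 × 1.602×10⁻¹⁹ × 7.61×10⁻³ × 2.15×10⁴ = 5.24×10⁻¹⁷ A²
I_n = √(5.24×10⁻¹⁷) = 7.24×10⁻⁹ A = 7.24 nA

7.24 nA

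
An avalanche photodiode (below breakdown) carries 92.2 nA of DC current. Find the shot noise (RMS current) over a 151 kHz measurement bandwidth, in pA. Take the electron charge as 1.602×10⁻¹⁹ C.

66.8 pA

I_n = √(2qI·B)
2qI·B = 2 × 1.602×10⁻¹⁹ × 9.22×10⁻⁸ × 1.51×10⁵ = 4.46×10⁻²¹ A²
I_n = √(4.46×10⁻²¹) = 6.68×10⁻¹¹ A = 66.8 pA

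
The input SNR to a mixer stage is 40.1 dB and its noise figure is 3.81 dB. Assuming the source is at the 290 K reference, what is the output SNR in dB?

36.29 dB

By definition F = SNR_in/SNR_out, so in dB: SNR_out = SNR_in − NF
SNR_out = 40.1 − 3.81 = 36.29 dB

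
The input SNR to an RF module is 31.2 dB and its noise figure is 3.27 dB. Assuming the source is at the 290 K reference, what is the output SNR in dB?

By definition F = SNR_in/SNR_out, so in dB: SNR_out = SNR_in − NF
SNR_out = 31.2 − 3.27 = 27.93 dB

27.93 dB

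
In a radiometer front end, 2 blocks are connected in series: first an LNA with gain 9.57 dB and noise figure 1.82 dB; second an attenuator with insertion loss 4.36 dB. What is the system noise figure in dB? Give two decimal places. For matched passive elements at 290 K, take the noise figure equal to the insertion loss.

2.33 dB

Convert to linear (a loss of L dB is a gain of −L dB): F_i = 10^(NF_i/10), G_i = 10^(G_i,dB/10)
  Stage 1: F_1 = 10^(1.82/10) = 1.521, G_1 = 10^(9.57/10) = 9.057
  Stage 2: F_2 = 10^(4.36/10) = 2.729, G_2 = 10^(−4.36/10) = 0.3664
Friis cascade:
  F = 1.521 + (2.729 − 1)/9.057 = 1.711
NF = 10 log₁₀(1.711) = 2.33 dB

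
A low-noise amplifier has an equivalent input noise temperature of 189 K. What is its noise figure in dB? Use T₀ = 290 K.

2.18 dB

F = 1 + T_e/T₀ = 1 + 189/290 = 1.65172
NF = 10 log₁₀(1.65172) = 2.18 dB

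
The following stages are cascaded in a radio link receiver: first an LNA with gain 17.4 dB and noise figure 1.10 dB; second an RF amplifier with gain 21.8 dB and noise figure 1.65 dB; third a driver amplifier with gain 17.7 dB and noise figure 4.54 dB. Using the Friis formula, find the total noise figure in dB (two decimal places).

Convert to linear (a loss of L dB is a gain of −L dB): F_i = 10^(NF_i/10), G_i = 10^(G_i,dB/10)
  Stage 1: F_1 = 10^(1.10/10) = 1.288, G_1 = 10^(17.4/10) = 54.95
  Stage 2: F_2 = 10^(1.65/10) = 1.462, G_2 = 10^(21.8/10) = 151.4
  Stage 3: F_3 = 10^(4.54/10) = 2.844, G_3 = 10^(17.7/10) = 58.88
Friis cascade:
  F = 1.288 + (1.462 − 1)/54.95 + (2.844 − 1)/8318 = 1.297
NF = 10 log₁₀(1.297) = 1.13 dB

1.13 dB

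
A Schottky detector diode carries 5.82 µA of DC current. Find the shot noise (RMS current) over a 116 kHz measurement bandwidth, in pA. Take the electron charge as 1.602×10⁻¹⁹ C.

I_n = √(2qI·B)
2qI·B = 2 × 1.602×10⁻¹⁹ × 5.82×10⁻⁶ × 1.16×10⁵ = 2.16×10⁻¹⁹ A²
I_n = √(2.16×10⁻¹⁹) = 4.65×10⁻¹⁰ A = 465 pA

465 pA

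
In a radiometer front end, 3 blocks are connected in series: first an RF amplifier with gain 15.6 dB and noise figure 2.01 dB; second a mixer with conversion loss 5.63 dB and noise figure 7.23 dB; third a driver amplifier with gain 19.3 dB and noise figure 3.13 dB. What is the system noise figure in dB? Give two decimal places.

Convert to linear (a loss of L dB is a gain of −L dB): F_i = 10^(NF_i/10), G_i = 10^(G_i,dB/10)
  Stage 1: F_1 = 10^(2.01/10) = 1.589, G_1 = 10^(15.6/10) = 36.31
  Stage 2: F_2 = 10^(7.23/10) = 5.284, G_2 = 10^(−5.63/10) = 0.2735
  Stage 3: F_3 = 10^(3.13/10) = 2.056, G_3 = 10^(19.3/10) = 85.11
Friis cascade:
  F = 1.589 + (5.284 − 1)/36.31 + (2.056 − 1)/9.931 = 1.813
NF = 10 log₁₀(1.813) = 2.58 dB

2.58 dB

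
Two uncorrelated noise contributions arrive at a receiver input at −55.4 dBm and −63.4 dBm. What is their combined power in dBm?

−54.8 dBm

Convert to linear, add, convert back:
P₁ = 2.88×10⁻⁹ W, P₂ = 4.57×10⁻¹⁰ W
P_tot = 3.34×10⁻⁹ W → 10 log₁₀(P_tot / 10⁻³) = −54.8 dBm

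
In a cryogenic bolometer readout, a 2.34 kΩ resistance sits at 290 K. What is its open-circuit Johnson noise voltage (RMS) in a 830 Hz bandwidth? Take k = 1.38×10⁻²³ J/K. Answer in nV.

176 nV

V_n = √(4kTRB)
4kTRB = 4 × 1.38×10⁻²³ × 290 × 2.34×10³ × 8.30×10² = 3.11×10⁻¹⁴ V²
V_n = √(3.11×10⁻¹⁴) = 1.76×10⁻⁷ V = 176 nV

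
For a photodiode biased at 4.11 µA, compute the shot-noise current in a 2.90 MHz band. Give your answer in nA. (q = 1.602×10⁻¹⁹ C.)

1.95 nA

I_n = √(2qI·B)
2qI·B = 2 × 1.602×10⁻¹⁹ × 4.11×10⁻⁶ × 2.90×10⁶ = 3.82×10⁻¹⁸ A²
I_n = √(3.82×10⁻¹⁸) = 1.95×10⁻⁹ A = 1.95 nA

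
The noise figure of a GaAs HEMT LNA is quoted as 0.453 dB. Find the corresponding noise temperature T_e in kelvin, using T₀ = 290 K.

F = 10^(0.453/10) = 1.10994
T_e = (F − 1)·T₀ = (1.10994 − 1) × 290 = 31.9 K

31.9 K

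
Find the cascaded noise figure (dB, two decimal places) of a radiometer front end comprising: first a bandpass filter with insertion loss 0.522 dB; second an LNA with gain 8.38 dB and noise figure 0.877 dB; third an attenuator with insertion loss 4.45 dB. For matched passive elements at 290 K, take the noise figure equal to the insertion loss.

2.23 dB

Convert to linear (a loss of L dB is a gain of −L dB): F_i = 10^(NF_i/10), G_i = 10^(G_i,dB/10)
  Stage 1: F_1 = 10^(0.522/10) = 1.128, G_1 = 10^(−0.522/10) = 0.8867
  Stage 2: F_2 = 10^(0.877/10) = 1.224, G_2 = 10^(8.38/10) = 6.887
  Stage 3: F_3 = 10^(4.45/10) = 2.786, G_3 = 10^(−4.45/10) = 0.3589
Friis cascade:
  F = 1.128 + (1.224 − 1)/0.8867 + (2.786 − 1)/6.107 = 1.673
NF = 10 log₁₀(1.673) = 2.23 dB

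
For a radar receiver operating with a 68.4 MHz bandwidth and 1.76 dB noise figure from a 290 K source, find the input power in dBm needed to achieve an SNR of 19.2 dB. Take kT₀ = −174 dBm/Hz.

−74.7 dBm

Sensitivity = −174 + 10 log₁₀(B) + NF + SNR_min
= −174 + 78.35 + 1.76 + 19.2
= −74.69 dBm → −74.7 dBm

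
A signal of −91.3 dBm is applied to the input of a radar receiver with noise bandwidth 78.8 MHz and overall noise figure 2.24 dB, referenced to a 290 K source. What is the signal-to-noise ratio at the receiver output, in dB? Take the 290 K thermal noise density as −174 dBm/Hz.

1.5 dB

Noise floor: N = −174 + 10 log₁₀(B) + NF
10 log₁₀(7.88×10⁷) = 78.97 dB
N = −174 + 78.97 + 2.24 = −92.79 dBm
SNR = P_sig − N = −91.3 − (−92.79) = 1.49 dB → 1.5 dB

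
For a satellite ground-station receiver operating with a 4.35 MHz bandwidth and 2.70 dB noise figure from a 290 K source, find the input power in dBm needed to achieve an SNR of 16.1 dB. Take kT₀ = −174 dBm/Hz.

−88.8 dBm

Sensitivity = −174 + 10 log₁₀(B) + NF + SNR_min
= −174 + 66.38 + 2.70 + 16.1
= −88.82 dBm → −88.8 dBm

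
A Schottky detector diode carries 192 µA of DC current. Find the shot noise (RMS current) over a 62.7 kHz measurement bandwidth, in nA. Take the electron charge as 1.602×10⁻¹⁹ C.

1.96 nA

I_n = √(2qI·B)
2qI·B = 2 × 1.602×10⁻¹⁹ × 1.92×10⁻⁴ × 6.27×10⁴ = 3.86×10⁻¹⁸ A²
I_n = √(3.86×10⁻¹⁸) = 1.96×10⁻⁹ A = 1.96 nA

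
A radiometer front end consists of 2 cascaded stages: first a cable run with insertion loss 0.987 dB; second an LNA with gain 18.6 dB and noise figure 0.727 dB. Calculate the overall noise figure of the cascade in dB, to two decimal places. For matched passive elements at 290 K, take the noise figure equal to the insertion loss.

1.71 dB

Convert to linear (a loss of L dB is a gain of −L dB): F_i = 10^(NF_i/10), G_i = 10^(G_i,dB/10)
  Stage 1: F_1 = 10^(0.987/10) = 1.255, G_1 = 10^(−0.987/10) = 0.7967
  Stage 2: F_2 = 10^(0.727/10) = 1.182, G_2 = 10^(18.6/10) = 72.44
Friis cascade:
  F = 1.255 + (1.182 − 1)/0.7967 = 1.484
NF = 10 log₁₀(1.484) = 1.71 dB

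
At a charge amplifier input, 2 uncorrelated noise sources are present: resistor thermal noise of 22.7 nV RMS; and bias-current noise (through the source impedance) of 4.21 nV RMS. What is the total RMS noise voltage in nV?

23.1 nV

Uncorrelated sources add in power (mean-square): V_tot = √(ΣV_i²)
V_tot = √[(2.27×10⁻⁸)² + (4.21×10⁻⁹)²] = 2.31×10⁻⁸ V = 23.1 nV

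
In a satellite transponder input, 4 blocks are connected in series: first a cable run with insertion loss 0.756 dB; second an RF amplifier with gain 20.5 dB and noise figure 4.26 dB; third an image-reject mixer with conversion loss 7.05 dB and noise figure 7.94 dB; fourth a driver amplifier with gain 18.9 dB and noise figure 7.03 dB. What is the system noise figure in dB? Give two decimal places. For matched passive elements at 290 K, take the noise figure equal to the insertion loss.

5.37 dB

Convert to linear (a loss of L dB is a gain of −L dB): F_i = 10^(NF_i/10), G_i = 10^(G_i,dB/10)
  Stage 1: F_1 = 10^(0.756/10) = 1.190, G_1 = 10^(−0.756/10) = 0.8402
  Stage 2: F_2 = 10^(4.26/10) = 2.667, G_2 = 10^(20.5/10) = 112.2
  Stage 3: F_3 = 10^(7.94/10) = 6.223, G_3 = 10^(−7.05/10) = 0.1972
  Stage 4: F_4 = 10^(7.03/10) = 5.047, G_4 = 10^(18.9/10) = 77.62
Friis cascade:
  F = 1.190 + (2.667 − 1)/0.8402 + (6.223 − 1)/94.28 + (5.047 − 1)/18.60 = 3.447
NF = 10 log₁₀(3.447) = 5.37 dB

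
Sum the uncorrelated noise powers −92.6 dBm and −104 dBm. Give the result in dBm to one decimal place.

−92.3 dBm

Convert to linear, add, convert back:
P₁ = 5.50×10⁻¹³ W, P₂ = 3.98×10⁻¹⁴ W
P_tot = 5.89×10⁻¹³ W → 10 log₁₀(P_tot / 10⁻³) = −92.3 dBm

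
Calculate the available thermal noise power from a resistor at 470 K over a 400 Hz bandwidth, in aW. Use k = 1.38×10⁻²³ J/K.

2.59 aW

P_n = kTB = 1.38×10⁻²³ × 470 × 4.00×10² = 2.59×10⁻¹⁸ W = 2.59 aW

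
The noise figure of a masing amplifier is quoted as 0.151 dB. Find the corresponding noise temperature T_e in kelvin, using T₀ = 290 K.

10.3 K

F = 10^(0.151/10) = 1.03538
T_e = (F − 1)·T₀ = (1.03538 − 1) × 290 = 10.3 K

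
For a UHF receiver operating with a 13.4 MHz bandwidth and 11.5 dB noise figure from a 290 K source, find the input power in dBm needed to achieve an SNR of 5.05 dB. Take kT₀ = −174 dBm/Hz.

Sensitivity = −174 + 10 log₁₀(B) + NF + SNR_min
= −174 + 71.27 + 11.5 + 5.05
= −86.18 dBm → −86.2 dBm

−86.2 dBm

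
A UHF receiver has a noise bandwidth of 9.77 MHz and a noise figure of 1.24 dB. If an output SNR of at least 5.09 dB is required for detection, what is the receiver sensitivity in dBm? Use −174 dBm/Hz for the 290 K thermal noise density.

Sensitivity = −174 + 10 log₁₀(B) + NF + SNR_min
= −174 + 69.9 + 1.24 + 5.09
= −97.77 dBm → −97.8 dBm

−97.8 dBm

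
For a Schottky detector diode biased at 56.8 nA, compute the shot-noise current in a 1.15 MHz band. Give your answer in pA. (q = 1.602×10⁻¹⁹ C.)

145 pA

I_n = √(2qI·B)
2qI·B = 2 × 1.602×10⁻¹⁹ × 5.68×10⁻⁸ × 1.15×10⁶ = 2.09×10⁻²⁰ A²
I_n = √(2.09×10⁻²⁰) = 1.45×10⁻¹⁰ A = 145 pA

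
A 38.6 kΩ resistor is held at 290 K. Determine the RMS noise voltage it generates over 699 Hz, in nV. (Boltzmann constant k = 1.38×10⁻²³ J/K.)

V_n = √(4kTRB)
4kTRB = 4 × 1.38×10⁻²³ × 290 × 3.86×10⁴ × 6.99×10² = 4.32×10⁻¹³ V²
V_n = √(4.32×10⁻¹³) = 6.57×10⁻⁷ V = 657 nV

657 nV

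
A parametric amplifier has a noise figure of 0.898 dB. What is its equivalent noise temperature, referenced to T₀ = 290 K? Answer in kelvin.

F = 10^(0.898/10) = 1.2297
T_e = (F − 1)·T₀ = (1.2297 − 1) × 290 = 66.6 K

66.6 K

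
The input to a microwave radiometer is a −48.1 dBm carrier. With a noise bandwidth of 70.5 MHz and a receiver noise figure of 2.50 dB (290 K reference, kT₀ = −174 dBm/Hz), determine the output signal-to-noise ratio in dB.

44.9 dB

Noise floor: N = −174 + 10 log₁₀(B) + NF
10 log₁₀(7.05×10⁷) = 78.48 dB
N = −174 + 78.48 + 2.50 = −93.02 dBm
SNR = P_sig − N = −48.1 − (−93.02) = 44.92 dB → 44.9 dB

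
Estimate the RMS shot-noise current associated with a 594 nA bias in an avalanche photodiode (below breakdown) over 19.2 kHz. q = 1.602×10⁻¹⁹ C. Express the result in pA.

60.4 pA

I_n = √(2qI·B)
2qI·B = 2 × 1.602×10⁻¹⁹ × 5.94×10⁻⁷ × 1.92×10⁴ = 3.65×10⁻²¹ A²
I_n = √(3.65×10⁻²¹) = 6.04×10⁻¹¹ A = 60.4 pA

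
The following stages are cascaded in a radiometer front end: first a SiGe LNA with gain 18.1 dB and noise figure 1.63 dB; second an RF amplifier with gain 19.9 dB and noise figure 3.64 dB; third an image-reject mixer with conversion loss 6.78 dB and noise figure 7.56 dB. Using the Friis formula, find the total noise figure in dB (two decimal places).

Convert to linear (a loss of L dB is a gain of −L dB): F_i = 10^(NF_i/10), G_i = 10^(G_i,dB/10)
  Stage 1: F_1 = 10^(1.63/10) = 1.455, G_1 = 10^(18.1/10) = 64.57
  Stage 2: F_2 = 10^(3.64/10) = 2.312, G_2 = 10^(19.9/10) = 97.72
  Stage 3: F_3 = 10^(7.56/10) = 5.702, G_3 = 10^(−6.78/10) = 0.2099
Friis cascade:
  F = 1.455 + (2.312 − 1)/64.57 + (5.702 − 1)/6310 = 1.477
NF = 10 log₁₀(1.477) = 1.69 dB

1.69 dB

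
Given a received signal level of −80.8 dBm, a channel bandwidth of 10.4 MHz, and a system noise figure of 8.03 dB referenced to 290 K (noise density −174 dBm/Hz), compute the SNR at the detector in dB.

Noise floor: N = −174 + 10 log₁₀(B) + NF
10 log₁₀(1.04×10⁷) = 70.17 dB
N = −174 + 70.17 + 8.03 = −95.80 dBm
SNR = P_sig − N = −80.8 − (−95.80) = 15.00 dB → 15.0 dB

15.0 dB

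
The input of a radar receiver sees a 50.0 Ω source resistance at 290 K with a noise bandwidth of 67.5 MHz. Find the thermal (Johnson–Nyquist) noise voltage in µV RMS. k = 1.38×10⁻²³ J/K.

7.35 µV

V_n = √(4kTRB)
4kTRB = 4 × 1.38×10⁻²³ × 290 × 5.00×10¹ × 6.75×10⁷ = 5.40×10⁻¹¹ V²
V_n = √(5.40×10⁻¹¹) = 7.35×10⁻⁶ V = 7.35 µV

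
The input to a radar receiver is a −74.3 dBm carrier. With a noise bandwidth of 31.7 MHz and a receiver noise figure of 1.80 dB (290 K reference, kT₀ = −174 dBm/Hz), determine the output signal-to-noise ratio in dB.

Noise floor: N = −174 + 10 log₁₀(B) + NF
10 log₁₀(3.17×10⁷) = 75.01 dB
N = −174 + 75.01 + 1.80 = −97.19 dBm
SNR = P_sig − N = −74.3 − (−97.19) = 22.89 dB → 22.9 dB

22.9 dB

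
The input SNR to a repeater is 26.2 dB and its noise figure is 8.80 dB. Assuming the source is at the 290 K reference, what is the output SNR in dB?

17.40 dB

By definition F = SNR_in/SNR_out, so in dB: SNR_out = SNR_in − NF
SNR_out = 26.2 − 8.80 = 17.40 dB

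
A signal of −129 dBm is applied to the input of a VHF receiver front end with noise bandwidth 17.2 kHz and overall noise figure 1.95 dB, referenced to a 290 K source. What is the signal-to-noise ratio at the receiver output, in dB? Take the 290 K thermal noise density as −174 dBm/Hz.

0.7 dB

Noise floor: N = −174 + 10 log₁₀(B) + NF
10 log₁₀(1.72×10⁴) = 42.36 dB
N = −174 + 42.36 + 1.95 = −129.69 dBm
SNR = P_sig − N = −129 − (−129.69) = 0.69 dB → 0.7 dB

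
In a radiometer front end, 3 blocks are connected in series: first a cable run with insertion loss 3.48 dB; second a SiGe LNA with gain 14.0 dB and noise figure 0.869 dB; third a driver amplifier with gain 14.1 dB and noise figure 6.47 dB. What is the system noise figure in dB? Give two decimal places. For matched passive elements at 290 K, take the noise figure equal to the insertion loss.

Convert to linear (a loss of L dB is a gain of −L dB): F_i = 10^(NF_i/10), G_i = 10^(G_i,dB/10)
  Stage 1: F_1 = 10^(3.48/10) = 2.228, G_1 = 10^(−3.48/10) = 0.4487
  Stage 2: F_2 = 10^(0.869/10) = 1.222, G_2 = 10^(14.0/10) = 25.12
  Stage 3: F_3 = 10^(6.47/10) = 4.436, G_3 = 10^(14.1/10) = 25.70
Friis cascade:
  F = 2.228 + (1.222 − 1)/0.4487 + (4.436 − 1)/11.27 = 3.027
NF = 10 log₁₀(3.027) = 4.81 dB

4.81 dB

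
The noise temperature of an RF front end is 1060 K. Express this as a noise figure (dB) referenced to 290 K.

F = 1 + T_e/T₀ = 1 + 1060/290 = 4.65517
NF = 10 log₁₀(4.65517) = 6.68 dB

6.68 dB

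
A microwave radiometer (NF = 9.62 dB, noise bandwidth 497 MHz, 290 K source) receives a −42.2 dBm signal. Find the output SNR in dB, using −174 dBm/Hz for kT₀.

35.2 dB

Noise floor: N = −174 + 10 log₁₀(B) + NF
10 log₁₀(4.97×10⁸) = 86.96 dB
N = −174 + 86.96 + 9.62 = −77.42 dBm
SNR = P_sig − N = −42.2 − (−77.42) = 35.22 dB → 35.2 dB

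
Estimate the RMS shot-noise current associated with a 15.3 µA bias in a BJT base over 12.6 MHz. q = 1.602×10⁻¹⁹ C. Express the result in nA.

I_n = √(2qI·B)
2qI·B = 2 × 1.602×10⁻¹⁹ × 1.53×10⁻⁵ × 1.26×10⁷ = 6.18×10⁻¹⁷ A²
I_n = √(6.18×10⁻¹⁷) = 7.86×10⁻⁹ A = 7.86 nA

7.86 nA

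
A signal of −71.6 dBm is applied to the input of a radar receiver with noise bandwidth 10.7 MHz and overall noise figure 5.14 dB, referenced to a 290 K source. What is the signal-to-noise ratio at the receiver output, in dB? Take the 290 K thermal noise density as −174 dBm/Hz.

Noise floor: N = −174 + 10 log₁₀(B) + NF
10 log₁₀(1.07×10⁷) = 70.29 dB
N = −174 + 70.29 + 5.14 = −98.57 dBm
SNR = P_sig − N = −71.6 − (−98.57) = 26.97 dB → 27.0 dB

27.0 dB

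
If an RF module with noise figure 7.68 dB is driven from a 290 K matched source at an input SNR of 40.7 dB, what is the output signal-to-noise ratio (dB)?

33.02 dB

By definition F = SNR_in/SNR_out, so in dB: SNR_out = SNR_in − NF
SNR_out = 40.7 − 7.68 = 33.02 dB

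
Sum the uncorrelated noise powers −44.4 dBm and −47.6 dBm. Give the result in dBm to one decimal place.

−42.7 dBm

Convert to linear, add, convert back:
P₁ = 3.63×10⁻⁸ W, P₂ = 1.74×10⁻⁸ W
P_tot = 5.37×10⁻⁸ W → 10 log₁₀(P_tot / 10⁻³) = −42.7 dBm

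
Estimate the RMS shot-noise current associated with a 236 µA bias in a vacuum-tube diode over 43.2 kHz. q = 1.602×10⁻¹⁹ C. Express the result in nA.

1.81 nA

I_n = √(2qI·B)
2qI·B = 2 × 1.602×10⁻¹⁹ × 2.36×10⁻⁴ × 4.32×10⁴ = 3.27×10⁻¹⁸ A²
I_n = √(3.27×10⁻¹⁸) = 1.81×10⁻⁹ A = 1.81 nA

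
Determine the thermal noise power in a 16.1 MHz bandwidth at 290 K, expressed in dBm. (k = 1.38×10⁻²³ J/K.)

P_n = kTB = 1.38×10⁻²³ × 290 × 1.61×10⁷ = 6.44×10⁻¹⁴ W
In dBm: 10 log₁₀(6.44×10⁻¹⁴ / 10⁻³) = −101.9 dBm

−101.9 dBm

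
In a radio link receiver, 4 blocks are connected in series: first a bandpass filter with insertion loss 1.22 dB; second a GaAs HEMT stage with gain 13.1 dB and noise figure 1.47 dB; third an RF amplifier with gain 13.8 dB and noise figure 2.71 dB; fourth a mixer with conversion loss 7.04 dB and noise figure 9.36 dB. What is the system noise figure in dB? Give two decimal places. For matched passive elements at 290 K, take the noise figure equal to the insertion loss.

Convert to linear (a loss of L dB is a gain of −L dB): F_i = 10^(NF_i/10), G_i = 10^(G_i,dB/10)
  Stage 1: F_1 = 10^(1.22/10) = 1.324, G_1 = 10^(−1.22/10) = 0.7551
  Stage 2: F_2 = 10^(1.47/10) = 1.403, G_2 = 10^(13.1/10) = 20.42
  Stage 3: F_3 = 10^(2.71/10) = 1.866, G_3 = 10^(13.8/10) = 23.99
  Stage 4: F_4 = 10^(9.36/10) = 8.630, G_4 = 10^(−7.04/10) = 0.1977
Friis cascade:
  F = 1.324 + (1.403 − 1)/0.7551 + (1.866 − 1)/15.42 + (8.630 − 1)/369.8 = 1.935
NF = 10 log₁₀(1.935) = 2.87 dB

2.87 dB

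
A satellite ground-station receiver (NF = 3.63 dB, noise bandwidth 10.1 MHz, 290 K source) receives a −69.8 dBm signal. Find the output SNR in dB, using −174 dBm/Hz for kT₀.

Noise floor: N = −174 + 10 log₁₀(B) + NF
10 log₁₀(1.01×10⁷) = 70.04 dB
N = −174 + 70.04 + 3.63 = −100.33 dBm
SNR = P_sig − N = −69.8 − (−100.33) = 30.53 dB → 30.5 dB

30.5 dB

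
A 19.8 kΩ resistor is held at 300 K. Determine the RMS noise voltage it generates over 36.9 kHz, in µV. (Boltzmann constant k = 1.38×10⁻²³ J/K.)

V_n = √(4kTRB)
4kTRB = 4 × 1.38×10⁻²³ × 300 × 1.98×10⁴ × 3.69×10⁴ = 1.21×10⁻¹¹ V²
V_n = √(1.21×10⁻¹¹) = 3.48×10⁻⁶ V = 3.48 µV

3.48 µV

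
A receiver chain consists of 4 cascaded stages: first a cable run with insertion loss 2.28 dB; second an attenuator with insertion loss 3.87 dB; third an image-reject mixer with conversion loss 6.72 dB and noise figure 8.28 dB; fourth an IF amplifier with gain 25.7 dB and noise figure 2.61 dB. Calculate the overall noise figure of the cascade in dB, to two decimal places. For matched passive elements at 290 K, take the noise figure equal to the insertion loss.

Convert to linear (a loss of L dB is a gain of −L dB): F_i = 10^(NF_i/10), G_i = 10^(G_i,dB/10)
  Stage 1: F_1 = 10^(2.28/10) = 1.690, G_1 = 10^(−2.28/10) = 0.5916
  Stage 2: F_2 = 10^(3.87/10) = 2.438, G_2 = 10^(−3.87/10) = 0.4102
  Stage 3: F_3 = 10^(8.28/10) = 6.730, G_3 = 10^(−6.72/10) = 0.2128
  Stage 4: F_4 = 10^(2.61/10) = 1.824, G_4 = 10^(25.7/10) = 371.5
Friis cascade:
  F = 1.690 + (2.438 − 1)/0.5916 + (6.730 − 1)/0.2427 + (1.824 − 1)/0.05164 = 43.69
NF = 10 log₁₀(43.69) = 16.40 dB

16.40 dB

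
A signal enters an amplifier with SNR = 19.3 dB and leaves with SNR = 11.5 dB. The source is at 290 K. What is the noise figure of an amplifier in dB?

NF (dB) = SNR_in(dB) − SNR_out(dB) when the source is at T₀
NF = 19.3 − 11.5 = 7.8 dB

7.8 dB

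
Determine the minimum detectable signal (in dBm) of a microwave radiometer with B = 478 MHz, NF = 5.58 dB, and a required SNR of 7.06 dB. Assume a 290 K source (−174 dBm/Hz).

−74.6 dBm

Sensitivity = −174 + 10 log₁₀(B) + NF + SNR_min
= −174 + 86.79 + 5.58 + 7.06
= −74.57 dBm → −74.6 dBm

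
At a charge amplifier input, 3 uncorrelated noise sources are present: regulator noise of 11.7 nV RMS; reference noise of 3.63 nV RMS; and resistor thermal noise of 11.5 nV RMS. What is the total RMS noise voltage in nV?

16.8 nV

Uncorrelated sources add in power (mean-square): V_tot = √(ΣV_i²)
V_tot = √[(1.17×10⁻⁸)² + (3.63×10⁻⁹)² + (1.15×10⁻⁸)²] = 1.68×10⁻⁸ V = 16.8 nV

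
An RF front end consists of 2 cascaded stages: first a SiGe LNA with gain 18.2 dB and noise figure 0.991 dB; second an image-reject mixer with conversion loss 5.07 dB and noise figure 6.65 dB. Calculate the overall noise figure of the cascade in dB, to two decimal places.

1.18 dB

Convert to linear (a loss of L dB is a gain of −L dB): F_i = 10^(NF_i/10), G_i = 10^(G_i,dB/10)
  Stage 1: F_1 = 10^(0.991/10) = 1.256, G_1 = 10^(18.2/10) = 66.07
  Stage 2: F_2 = 10^(6.65/10) = 4.624, G_2 = 10^(−5.07/10) = 0.3112
Friis cascade:
  F = 1.256 + (4.624 − 1)/66.07 = 1.311
NF = 10 log₁₀(1.311) = 1.18 dB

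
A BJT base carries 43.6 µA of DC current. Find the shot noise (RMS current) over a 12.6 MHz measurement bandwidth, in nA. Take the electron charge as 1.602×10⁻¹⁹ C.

I_n = √(2qI·B)
2qI·B = 2 × 1.602×10⁻¹⁹ × 4.36×10⁻⁵ × 1.26×10⁷ = 1.76×10⁻¹⁶ A²
I_n = √(1.76×10⁻¹⁶) = 1.33×10⁻⁸ A = 13.3 nA

13.3 nA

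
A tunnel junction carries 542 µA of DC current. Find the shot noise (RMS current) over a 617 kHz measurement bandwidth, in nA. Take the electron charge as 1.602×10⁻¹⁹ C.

10.4 nA

I_n = √(2qI·B)
2qI·B = 2 × 1.602×10⁻¹⁹ × 5.42×10⁻⁴ × 6.17×10⁵ = 1.07×10⁻¹⁶ A²
I_n = √(1.07×10⁻¹⁶) = 1.04×10⁻⁸ A = 10.4 nA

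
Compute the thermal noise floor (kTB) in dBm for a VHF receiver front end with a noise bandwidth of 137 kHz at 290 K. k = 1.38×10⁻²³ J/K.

−122.6 dBm

P_n = kTB = 1.38×10⁻²³ × 290 × 1.37×10⁵ = 5.48×10⁻¹⁶ W
In dBm: 10 log₁₀(5.48×10⁻¹⁶ / 10⁻³) = −122.6 dBm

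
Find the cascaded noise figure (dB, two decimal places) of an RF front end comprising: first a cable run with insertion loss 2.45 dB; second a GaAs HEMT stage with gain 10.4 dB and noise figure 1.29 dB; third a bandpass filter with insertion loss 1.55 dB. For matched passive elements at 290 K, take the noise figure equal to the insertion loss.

Convert to linear (a loss of L dB is a gain of −L dB): F_i = 10^(NF_i/10), G_i = 10^(G_i,dB/10)
  Stage 1: F_1 = 10^(2.45/10) = 1.758, G_1 = 10^(−2.45/10) = 0.5689
  Stage 2: F_2 = 10^(1.29/10) = 1.346, G_2 = 10^(10.4/10) = 10.96
  Stage 3: F_3 = 10^(1.55/10) = 1.429, G_3 = 10^(−1.55/10) = 0.6998
Friis cascade:
  F = 1.758 + (1.346 − 1)/0.5689 + (1.429 − 1)/6.237 = 2.435
NF = 10 log₁₀(2.435) = 3.86 dB

3.86 dB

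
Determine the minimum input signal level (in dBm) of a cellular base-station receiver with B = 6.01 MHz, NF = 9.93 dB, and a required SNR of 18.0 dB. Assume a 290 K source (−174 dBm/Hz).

−78.3 dBm

Sensitivity = −174 + 10 log₁₀(B) + NF + SNR_min
= −174 + 67.79 + 9.93 + 18.0
= −78.28 dBm → −78.3 dBm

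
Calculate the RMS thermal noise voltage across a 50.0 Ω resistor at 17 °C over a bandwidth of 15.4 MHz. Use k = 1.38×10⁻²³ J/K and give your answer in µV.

3.51 µV

T = 17 °C + 273.15 = 290.15 K
V_n = √(4kTRB)
4kTRB = 4 × 1.38×10⁻²³ × 290.15 × 5.00×10¹ × 1.54×10⁷ = 1.23×10⁻¹¹ V²
V_n = √(1.23×10⁻¹¹) = 3.51×10⁻⁶ V = 3.51 µV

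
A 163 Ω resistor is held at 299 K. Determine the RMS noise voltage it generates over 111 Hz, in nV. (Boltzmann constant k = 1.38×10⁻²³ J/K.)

V_n = √(4kTRB)
4kTRB = 4 × 1.38×10⁻²³ × 299 × 1.63×10² × 1.11×10² = 2.99×10⁻¹⁶ V²
V_n = √(2.99×10⁻¹⁶) = 1.73×10⁻⁸ V = 17.3 nV

17.3 nV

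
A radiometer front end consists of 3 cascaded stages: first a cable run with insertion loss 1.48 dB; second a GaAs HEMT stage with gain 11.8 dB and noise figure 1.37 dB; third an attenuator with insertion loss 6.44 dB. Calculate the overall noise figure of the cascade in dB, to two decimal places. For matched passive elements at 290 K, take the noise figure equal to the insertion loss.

Convert to linear (a loss of L dB is a gain of −L dB): F_i = 10^(NF_i/10), G_i = 10^(G_i,dB/10)
  Stage 1: F_1 = 10^(1.48/10) = 1.406, G_1 = 10^(−1.48/10) = 0.7112
  Stage 2: F_2 = 10^(1.37/10) = 1.371, G_2 = 10^(11.8/10) = 15.14
  Stage 3: F_3 = 10^(6.44/10) = 4.406, G_3 = 10^(−6.44/10) = 0.2270
Friis cascade:
  F = 1.406 + (1.371 − 1)/0.7112 + (4.406 − 1)/10.76 = 2.244
NF = 10 log₁₀(2.244) = 3.51 dB

3.51 dB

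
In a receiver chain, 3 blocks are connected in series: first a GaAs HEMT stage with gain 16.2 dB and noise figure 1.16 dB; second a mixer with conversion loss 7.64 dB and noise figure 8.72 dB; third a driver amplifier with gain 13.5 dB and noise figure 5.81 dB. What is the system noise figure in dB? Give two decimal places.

Convert to linear (a loss of L dB is a gain of −L dB): F_i = 10^(NF_i/10), G_i = 10^(G_i,dB/10)
  Stage 1: F_1 = 10^(1.16/10) = 1.306, G_1 = 10^(16.2/10) = 41.69
  Stage 2: F_2 = 10^(8.72/10) = 7.447, G_2 = 10^(−7.64/10) = 0.1722
  Stage 3: F_3 = 10^(5.81/10) = 3.811, G_3 = 10^(13.5/10) = 22.39
Friis cascade:
  F = 1.306 + (7.447 − 1)/41.69 + (3.811 − 1)/7.178 = 1.852
NF = 10 log₁₀(1.852) = 2.68 dB

2.68 dB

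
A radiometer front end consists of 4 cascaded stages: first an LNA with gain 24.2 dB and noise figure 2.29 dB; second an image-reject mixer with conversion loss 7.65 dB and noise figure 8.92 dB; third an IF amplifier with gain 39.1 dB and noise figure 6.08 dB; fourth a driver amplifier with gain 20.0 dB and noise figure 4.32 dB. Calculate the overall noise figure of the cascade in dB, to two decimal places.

Convert to linear (a loss of L dB is a gain of −L dB): F_i = 10^(NF_i/10), G_i = 10^(G_i,dB/10)
  Stage 1: F_1 = 10^(2.29/10) = 1.694, G_1 = 10^(24.2/10) = 263.0
  Stage 2: F_2 = 10^(8.92/10) = 7.798, G_2 = 10^(−7.65/10) = 0.1718
  Stage 3: F_3 = 10^(6.08/10) = 4.055, G_3 = 10^(39.1/10) = 8128
  Stage 4: F_4 = 10^(4.32/10) = 2.704, G_4 = 10^(20.0/10) = 100.0
Friis cascade:
  F = 1.694 + (7.798 − 1)/263.0 + (4.055 − 1)/45.19 + (2.704 − 1)/3.673×10⁵ = 1.788
NF = 10 log₁₀(1.788) = 2.52 dB

2.52 dB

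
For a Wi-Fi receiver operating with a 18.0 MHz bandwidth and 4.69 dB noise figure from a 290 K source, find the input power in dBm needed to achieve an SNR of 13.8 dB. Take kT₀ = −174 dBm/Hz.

−83.0 dBm

Sensitivity = −174 + 10 log₁₀(B) + NF + SNR_min
= −174 + 72.55 + 4.69 + 13.8
= −82.96 dBm → −83.0 dBm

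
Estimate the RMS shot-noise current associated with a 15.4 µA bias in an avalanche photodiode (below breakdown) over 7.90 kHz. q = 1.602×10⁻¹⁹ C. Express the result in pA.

I_n = √(2qI·B)
2qI·B = 2 × 1.602×10⁻¹⁹ × 1.54×10⁻⁵ × 7.90×10³ = 3.90×10⁻²⁰ A²
I_n = √(3.90×10⁻²⁰) = 1.97×10⁻¹⁰ A = 197 pA

197 pA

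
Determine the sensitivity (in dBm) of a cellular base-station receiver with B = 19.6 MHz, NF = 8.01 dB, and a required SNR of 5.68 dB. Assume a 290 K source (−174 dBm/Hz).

−87.4 dBm

Sensitivity = −174 + 10 log₁₀(B) + NF + SNR_min
= −174 + 72.92 + 8.01 + 5.68
= −87.39 dBm → −87.4 dBm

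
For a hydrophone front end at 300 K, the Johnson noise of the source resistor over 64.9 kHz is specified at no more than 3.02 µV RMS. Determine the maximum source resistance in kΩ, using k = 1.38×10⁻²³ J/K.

8.49 kΩ

Johnson–Nyquist: V_n = √(4kTRB) ⇒ R = V_n² / (4kTB)
4kTB = 4 × 1.38×10⁻²³ × 300 × 6.49×10⁴ = 1.07×10⁻¹⁵
R = (3.02×10⁻⁶)² / 1.07×10⁻¹⁵ = 8.49×10³ Ω = 8.49 kΩ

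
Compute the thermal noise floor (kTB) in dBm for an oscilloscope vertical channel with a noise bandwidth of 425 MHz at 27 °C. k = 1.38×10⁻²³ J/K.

T = 27 °C + 273.15 = 300.15 K
P_n = kTB = 1.38×10⁻²³ × 300.15 × 4.25×10⁸ = 1.76×10⁻¹² W
In dBm: 10 log₁₀(1.76×10⁻¹² / 10⁻³) = −87.5 dBm

−87.5 dBm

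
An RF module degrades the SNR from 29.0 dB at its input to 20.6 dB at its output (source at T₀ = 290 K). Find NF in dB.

NF (dB) = SNR_in(dB) − SNR_out(dB) when the source is at T₀
NF = 29.0 − 20.6 = 8.4 dB

8.4 dB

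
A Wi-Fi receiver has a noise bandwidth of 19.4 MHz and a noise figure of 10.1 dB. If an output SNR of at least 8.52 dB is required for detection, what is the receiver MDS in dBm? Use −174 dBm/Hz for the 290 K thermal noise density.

Sensitivity = −174 + 10 log₁₀(B) + NF + SNR_min
= −174 + 72.88 + 10.1 + 8.52
= −82.50 dBm → −82.5 dBm

−82.5 dBm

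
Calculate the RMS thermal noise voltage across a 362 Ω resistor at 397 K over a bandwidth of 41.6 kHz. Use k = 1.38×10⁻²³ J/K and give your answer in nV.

574 nV

V_n = √(4kTRB)
4kTRB = 4 × 1.38×10⁻²³ × 397 × 3.62×10² × 4.16×10⁴ = 3.30×10⁻¹³ V²
V_n = √(3.30×10⁻¹³) = 5.74×10⁻⁷ V = 574 nV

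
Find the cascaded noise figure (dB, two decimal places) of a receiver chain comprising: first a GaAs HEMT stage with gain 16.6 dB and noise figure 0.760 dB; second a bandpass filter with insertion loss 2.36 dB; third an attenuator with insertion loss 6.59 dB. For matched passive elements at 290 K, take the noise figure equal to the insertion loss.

Convert to linear (a loss of L dB is a gain of −L dB): F_i = 10^(NF_i/10), G_i = 10^(G_i,dB/10)
  Stage 1: F_1 = 10^(0.760/10) = 1.191, G_1 = 10^(16.6/10) = 45.71
  Stage 2: F_2 = 10^(2.36/10) = 1.722, G_2 = 10^(−2.36/10) = 0.5808
  Stage 3: F_3 = 10^(6.59/10) = 4.560, G_3 = 10^(−6.59/10) = 0.2193
Friis cascade:
  F = 1.191 + (1.722 − 1)/45.71 + (4.560 − 1)/26.55 = 1.341
NF = 10 log₁₀(1.341) = 1.27 dB

1.27 dB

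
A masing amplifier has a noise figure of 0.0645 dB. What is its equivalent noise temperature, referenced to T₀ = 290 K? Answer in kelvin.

F = 10^(0.0645/10) = 1.01496
T_e = (F − 1)·T₀ = (1.01496 − 1) × 290 = 4.34 K

4.34 K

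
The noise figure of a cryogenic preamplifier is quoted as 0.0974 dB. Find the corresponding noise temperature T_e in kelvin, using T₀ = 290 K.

6.58 K

F = 10^(0.0974/10) = 1.02268
T_e = (F − 1)·T₀ = (1.02268 − 1) × 290 = 6.58 K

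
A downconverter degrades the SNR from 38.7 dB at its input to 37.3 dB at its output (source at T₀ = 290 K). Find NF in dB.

NF (dB) = SNR_in(dB) − SNR_out(dB) when the source is at T₀
NF = 38.7 − 37.3 = 1.4 dB

1.4 dB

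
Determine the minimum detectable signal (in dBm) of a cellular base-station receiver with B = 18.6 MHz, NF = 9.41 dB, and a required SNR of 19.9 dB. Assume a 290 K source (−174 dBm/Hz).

−72.0 dBm

Sensitivity = −174 + 10 log₁₀(B) + NF + SNR_min
= −174 + 72.7 + 9.41 + 19.9
= −71.99 dBm → −72.0 dBm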